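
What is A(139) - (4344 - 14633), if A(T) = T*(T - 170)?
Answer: 5980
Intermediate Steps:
A(T) = T*(-170 + T)
A(139) - (4344 - 14633) = 139*(-170 + 139) - (4344 - 14633) = 139*(-31) - 1*(-10289) = -4309 + 10289 = 5980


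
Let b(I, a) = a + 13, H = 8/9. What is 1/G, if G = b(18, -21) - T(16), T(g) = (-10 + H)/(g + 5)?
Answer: -189/1430 ≈ -0.13217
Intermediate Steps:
H = 8/9 (H = 8*(⅑) = 8/9 ≈ 0.88889)
b(I, a) = 13 + a
T(g) = -82/(9*(5 + g)) (T(g) = (-10 + 8/9)/(g + 5) = -82/(9*(5 + g)))
G = -1430/189 (G = (13 - 21) - (-82)/(45 + 9*16) = -8 - (-82)/(45 + 144) = -8 - (-82)/189 = -8 - 1*(-82/189) = -8 + 82/189 = -1430/189 ≈ -7.5661)
1/G = 1/(-1430/189) = -189/1430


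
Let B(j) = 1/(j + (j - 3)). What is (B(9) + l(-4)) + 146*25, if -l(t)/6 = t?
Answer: 55111/15 ≈ 3674.1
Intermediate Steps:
l(t) = -6*t
B(j) = 1/(-3 + 2*j) (B(j) = 1/(j + (-3 + j)) = 1/(-3 + 2*j))
(B(9) + l(-4)) + 146*25 = (1/(-3 + 2*9) - 6*(-4)) + 146*25 = (1/(-3 + 18) + 24) + 3650 = (1/15 + 24) + 3650 = 361/15 + 3650 = 55111/15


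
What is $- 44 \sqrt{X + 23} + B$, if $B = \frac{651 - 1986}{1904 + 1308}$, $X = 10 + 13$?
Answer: $- \frac{1335}{3212} - 44 \sqrt{46} \approx -298.84$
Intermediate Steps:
$X = 23$
$B = - \frac{1335}{3212} \approx -0.41563$
$- 44 \sqrt{X + 23} + B = - 44 \sqrt{23 + 23} - \frac{1335}{3212} = - 44 \sqrt{46} - \frac{1335}{3212} = - \frac{1335}{3212} - 44 \sqrt{46}$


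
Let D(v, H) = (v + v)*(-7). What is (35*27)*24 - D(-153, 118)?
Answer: 20538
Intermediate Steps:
D(v, H) = -14*v (D(v, H) = (2*v)*(-7) = -14*v)
(35*27)*24 - D(-153, 118) = (35*27)*24 - (-14)*(-153) = 945*24 - 1*2142 = 22680 - 2142 = 20538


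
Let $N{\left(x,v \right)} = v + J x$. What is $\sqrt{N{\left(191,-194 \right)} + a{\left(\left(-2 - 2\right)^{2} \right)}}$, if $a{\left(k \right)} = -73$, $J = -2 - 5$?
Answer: $2 i \sqrt{401} \approx 40.05 i$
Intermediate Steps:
$J = -7$ ($J = -2 - 5 = -7$)
$N{\left(x,v \right)} = v - 7 x$
$\sqrt{N{\left(191,-194 \right)} + a{\left(\left(-2 - 2\right)^{2} \right)}} = \sqrt{\left(-194 - 1337\right) - 73} = \sqrt{-1531 - 73} = \sqrt{-1604} = 2 i \sqrt{401}$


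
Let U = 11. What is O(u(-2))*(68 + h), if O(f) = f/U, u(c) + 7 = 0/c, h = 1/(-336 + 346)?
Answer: -4767/110 ≈ -43.336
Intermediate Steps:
h = 1/10 ≈ 0.10000
u(c) = -7 (u(c) = -7 + 0/c = -7 + 0 = -7)
O(f) = f/11
O(u(-2))*(68 + h) = ((1/11)*(-7))*(68 + 1/10) = -7/11*681/10 = -4767/110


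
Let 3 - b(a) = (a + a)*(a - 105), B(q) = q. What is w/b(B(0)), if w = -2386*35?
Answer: -83510/3 ≈ -27837.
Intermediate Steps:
w = -83510
b(a) = 3 - 2*a*(-105 + a) (b(a) = 3 - (a + a)*(a - 105) = 3 - 2*a*(-105 + a))
w/b(B(0)) = -83510/(3 - 2*0² + 210*0) = -83510/(3 - 2*0 + 0) = -83510/(3 + 0 + 0) = -83510/3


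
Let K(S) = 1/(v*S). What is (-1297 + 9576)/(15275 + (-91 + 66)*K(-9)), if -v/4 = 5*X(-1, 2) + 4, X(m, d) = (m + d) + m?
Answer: 1192176/2199575 ≈ 0.54200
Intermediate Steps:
X(m, d) = d + 2*m (X(m, d) = (d + m) + m = d + 2*m)
v = -16 (v = -4*(5*(2 + 2*(-1)) + 4) = -4*(5*(2 - 2) + 4) = -4*(5*0 + 4) = -4*(0 + 4) = -4*4 = -16)
K(S) = -1/(16*S) (K(S) = 1/(-16*S) = -1/(16*S))
(-1297 + 9576)/(15275 + (-91 + 66)*K(-9)) = (-1297 + 9576)/(15275 + (-91 + 66)*(-1/16/(-9))) = 8279/(15275 - (-25)*(-1)/(16*9)) = 8279/(15275 - 25*1/144) = 8279/(15275 - 25/144) = 8279/(2199575/144) = 8279*(144/2199575) = 1192176/2199575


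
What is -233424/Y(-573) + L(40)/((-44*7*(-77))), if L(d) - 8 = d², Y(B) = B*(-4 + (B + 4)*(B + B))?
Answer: 25264281186/369214749365 ≈ 0.068427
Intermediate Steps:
Y(B) = B*(-4 + 2*B*(4 + B)) (Y(B) = B*(-4 + (4 + B)*(2*B)) = B*(-4 + 2*B*(4 + B)))
L(d) = 8 + d²
-233424/Y(-573) + L(40)/((-44*7*(-77))) = -233424*(-1/(1146*(-2 + (-573)² + 4*(-573)))) + (8 + 40²)/((-44*7*(-77))) = -233424*(-1/(1146*(-2 + 328329 - 2292))) + (8 + 1600)/((-308*(-77))) = -233424/(2*(-573)*326035) + 1608/23716 = -233424/(-373636110) + 1608*(1/23716) = -233424*(-1/373636110) + 402/5929 = 38904/62272685 + 402/5929 = 25264281186/369214749365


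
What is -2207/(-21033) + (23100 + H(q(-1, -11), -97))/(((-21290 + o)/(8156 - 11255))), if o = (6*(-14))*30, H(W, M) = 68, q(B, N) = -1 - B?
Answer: 755086071263/250397865 ≈ 3015.5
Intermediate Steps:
o = -2520 (o = -84*30 = -2520)
-2207/(-21033) + (23100 + H(q(-1, -11), -97))/(((-21290 + o)/(8156 - 11255))) = -2207/(-21033) + (23100 + 68)/(((-21290 - 2520)/(8156 - 11255))) = -2207*(-1/21033) + 23168/((-23810/(-3099))) = 2207/21033 + 23168/((-23810*(-1/3099))) = 2207/21033 + 23168/(23810/3099) = 2207/21033 + 23168*(3099/23810) = 2207/21033 + 35898816/11905 = 755086071263/250397865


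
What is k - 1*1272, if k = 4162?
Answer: 2890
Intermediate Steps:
k - 1*1272 = 4162 - 1*1272 = 4162 - 1272 = 2890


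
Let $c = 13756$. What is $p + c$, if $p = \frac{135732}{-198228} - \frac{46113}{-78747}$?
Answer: $\frac{5964658080746}{433607231} \approx 13756.0$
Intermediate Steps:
$p = - \frac{42988890}{433607231}$ ($p = 135732 \left(- \frac{1}{198228}\right) - - \frac{15371}{26249} = - \frac{11311}{16519} + \frac{15371}{26249} = - \frac{42988890}{433607231} \approx -0.099142$)
$p + c = - \frac{42988890}{433607231} + 13756 = \frac{5964658080746}{433607231}$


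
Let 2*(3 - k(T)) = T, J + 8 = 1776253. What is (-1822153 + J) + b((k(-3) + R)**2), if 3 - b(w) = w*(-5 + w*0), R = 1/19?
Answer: -66137175/1444 ≈ -45801.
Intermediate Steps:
J = 1776245 (J = -8 + 1776253 = 1776245)
R = 1/19 ≈ 0.052632
k(T) = 3 - T/2
b(w) = 3 + 5*w (b(w) = 3 - w*(-5 + w*0) = 3 - w*(-5 + 0) = 3 - w*(-5) = 3 - (-5)*w = 3 + 5*w)
(-1822153 + J) + b((k(-3) + R)**2) = (-1822153 + 1776245) + (3 + 5*((3 - 1/2*(-3)) + 1/19)**2) = -45908 + (3 + 5*((3 + 3/2) + 1/19)**2) = -45908 + (3 + 5*(9/2 + 1/19)**2) = -45908 + (3 + 5*(173/38)**2) = -45908 + (3 + 5*(29929/1444)) = -45908 + (3 + 149645/1444) = -45908 + 153977/1444 = -66137175/1444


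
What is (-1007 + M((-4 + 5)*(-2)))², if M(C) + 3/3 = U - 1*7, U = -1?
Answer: 1032256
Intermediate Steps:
M(C) = -9 (M(C) = -1 + (-1 - 1*7) = -1 + (-1 - 7) = -1 - 8 = -9)
(-1007 + M((-4 + 5)*(-2)))² = (-1007 - 9)² = (-1016)² = 1032256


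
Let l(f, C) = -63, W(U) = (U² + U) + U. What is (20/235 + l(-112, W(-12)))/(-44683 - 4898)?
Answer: 2957/2330307 ≈ 0.0012689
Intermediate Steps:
W(U) = U² + 2*U (W(U) = (U + U²) + U = U² + 2*U)
(20/235 + l(-112, W(-12)))/(-44683 - 4898) = (20/235 - 63)/(-44683 - 4898) = (20*(1/235) - 63)/(-49581) = (4/47 - 63)*(-1/49581) = -2957/47*(-1/49581) = 2957/2330307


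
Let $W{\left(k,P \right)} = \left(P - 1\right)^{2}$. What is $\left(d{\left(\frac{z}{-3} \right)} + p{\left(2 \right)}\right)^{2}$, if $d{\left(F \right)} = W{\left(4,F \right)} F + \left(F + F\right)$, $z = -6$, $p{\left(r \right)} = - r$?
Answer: $16$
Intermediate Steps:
$W{\left(k,P \right)} = \left(-1 + P\right)^{2}$
$d{\left(F \right)} = 2 F + F \left(-1 + F\right)^{2}$ ($d{\left(F \right)} = \left(-1 + F\right)^{2} F + \left(F + F\right) = F \left(-1 + F\right)^{2} + 2 F = 2 F + F \left(-1 + F\right)^{2}$)
$\left(d{\left(\frac{z}{-3} \right)} + p{\left(2 \right)}\right)^{2} = \left(- \frac{6}{-3} \left(2 + \left(-1 - \frac{6}{-3}\right)^{2}\right) - 2\right)^{2} = \left(\left(-6\right) \left(- \frac{1}{3}\right) \left(2 + \left(-1 - -2\right)^{2}\right) - 2\right)^{2} = \left(2 \left(2 + \left(-1 + 2\right)^{2}\right) - 2\right)^{2} = \left(2 \left(2 + 1^{2}\right) - 2\right)^{2} = \left(2 \left(2 + 1\right) - 2\right)^{2} = \left(2 \cdot 3 - 2\right)^{2} = \left(6 - 2\right)^{2} = 4^{2} = 16$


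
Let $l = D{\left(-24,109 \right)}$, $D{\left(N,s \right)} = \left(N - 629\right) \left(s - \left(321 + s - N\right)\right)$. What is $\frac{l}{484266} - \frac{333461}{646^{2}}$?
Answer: $- \frac{11244798261}{33681991676} \approx -0.33385$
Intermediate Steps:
$D{\left(N,s \right)} = \left(-629 + N\right) \left(-321 + N\right)$ ($D{\left(N,s \right)} = \left(-629 + N\right) \left(s - \left(321 + s - N\right)\right) = \left(-629 + N\right) \left(-321 + N\right)$)
$l = 225285$ ($l = 201909 + \left(-24\right)^{2} - -22800 = 201909 + 576 + 22800 = 225285$)
$\frac{l}{484266} - \frac{333461}{646^{2}} = \frac{225285}{484266} - \frac{333461}{646^{2}} = 225285 \cdot \frac{1}{484266} - \frac{333461}{417316} = \frac{75095}{161422} - \frac{333461}{417316} = - \frac{11244798261}{33681991676}$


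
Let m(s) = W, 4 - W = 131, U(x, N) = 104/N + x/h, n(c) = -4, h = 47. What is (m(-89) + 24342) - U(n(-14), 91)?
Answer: 7966387/329 ≈ 24214.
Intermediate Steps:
U(x, N) = 104/N + x/47
W = -127 (W = 4 - 1*131 = 4 - 131 = -127)
m(s) = -127
(m(-89) + 24342) - U(n(-14), 91) = (-127 + 24342) - (104/91 + (1/47)*(-4)) = 24215 - (104*(1/91) - 4/47) = 24215 - (8/7 - 4/47) = 24215 - 1*348/329 = 24215 - 348/329 = 7966387/329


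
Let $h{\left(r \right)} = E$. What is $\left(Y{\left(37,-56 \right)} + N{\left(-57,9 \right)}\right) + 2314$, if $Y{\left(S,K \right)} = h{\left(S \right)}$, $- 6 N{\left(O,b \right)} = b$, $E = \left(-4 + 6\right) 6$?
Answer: $\frac{4649}{2} \approx 2324.5$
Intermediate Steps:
$E = 12$ ($E = 2 \cdot 6 = 12$)
$N{\left(O,b \right)} = - \frac{b}{6}$
$h{\left(r \right)} = 12$
$Y{\left(S,K \right)} = 12$
$\left(Y{\left(37,-56 \right)} + N{\left(-57,9 \right)}\right) + 2314 = \left(12 - \frac{3}{2}\right) + 2314 = \frac{21}{2} + 2314 = \frac{4649}{2}$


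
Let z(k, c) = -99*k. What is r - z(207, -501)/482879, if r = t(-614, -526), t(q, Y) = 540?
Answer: 260775153/482879 ≈ 540.04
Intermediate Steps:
r = 540
r - z(207, -501)/482879 = 540 - (-99*207)/482879 = 540 - (-20493)/482879 = 540 - 1*(-20493/482879) = 540 + 20493/482879 = 260775153/482879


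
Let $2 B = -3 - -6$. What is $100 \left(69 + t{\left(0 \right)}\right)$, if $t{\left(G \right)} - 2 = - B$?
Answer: $6950$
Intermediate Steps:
$B = \frac{3}{2}$ ($B = \frac{-3 - -6}{2} = \frac{-3 + 6}{2} = \frac{1}{2} \cdot 3 = \frac{3}{2} \approx 1.5$)
$t{\left(G \right)} = \frac{1}{2}$ ($t{\left(G \right)} = 2 - \frac{3}{2} = \frac{1}{2}$)
$100 \left(69 + t{\left(0 \right)}\right) = 100 \left(69 + \frac{1}{2}\right) = 100 \cdot \frac{139}{2} = 6950$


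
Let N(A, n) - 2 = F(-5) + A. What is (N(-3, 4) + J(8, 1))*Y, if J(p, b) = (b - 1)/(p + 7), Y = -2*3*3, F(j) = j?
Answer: 108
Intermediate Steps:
Y = -18 (Y = -6*3 = -18)
N(A, n) = -3 + A (N(A, n) = 2 + (-5 + A) = -3 + A)
J(p, b) = (-1 + b)/(7 + p)
(N(-3, 4) + J(8, 1))*Y = ((-3 - 3) + (-1 + 1)/(7 + 8))*(-18) = (-6 + 0/15)*(-18) = (-6 + (1/15)*0)*(-18) = (-6 + 0)*(-18) = -6*(-18) = 108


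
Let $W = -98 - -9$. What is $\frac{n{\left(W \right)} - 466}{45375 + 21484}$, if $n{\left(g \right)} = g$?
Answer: $- \frac{15}{1807} \approx -0.008301$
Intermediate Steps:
$W = -89$ ($W = -98 + 9 = -89$)
$\frac{n{\left(W \right)} - 466}{45375 + 21484} = \frac{-89 - 466}{45375 + 21484} = - \frac{555}{66859} = \left(-555\right) \frac{1}{66859} = - \frac{15}{1807}$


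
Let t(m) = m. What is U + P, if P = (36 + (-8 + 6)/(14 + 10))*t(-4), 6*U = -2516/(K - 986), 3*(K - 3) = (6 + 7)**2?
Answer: -597203/4170 ≈ -143.21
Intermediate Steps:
K = 178/3 (K = 3 + (6 + 7)**2/3 = 3 + (1/3)*13**2 = 3 + (1/3)*169 = 3 + 169/3 = 178/3 ≈ 59.333)
U = 629/1390 (U = (-2516/(178/3 - 986))/6 = (-2516/(-2780/3))/6 = (-2516*(-3/2780))/6 = (1/6)*(1887/695) = 629/1390 ≈ 0.45252)
P = -431/3 (P = (36 + (-8 + 6)/(14 + 10))*(-4) = (36 - 2/24)*(-4) = (36 - 2*1/24)*(-4) = (36 - 1/12)*(-4) = (431/12)*(-4) = -431/3 ≈ -143.67)
U + P = 629/1390 - 431/3 = -597203/4170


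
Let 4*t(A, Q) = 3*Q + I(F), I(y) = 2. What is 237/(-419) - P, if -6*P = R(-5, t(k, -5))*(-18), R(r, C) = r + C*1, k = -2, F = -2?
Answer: 40533/1676 ≈ 24.184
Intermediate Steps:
t(A, Q) = ½ + 3*Q/4 (t(A, Q) = (3*Q + 2)/4 = (2 + 3*Q)/4 = ½ + 3*Q/4)
R(r, C) = C + r (R(r, C) = r + C = C + r)
P = -99/4 (P = -((½ + (¾)*(-5)) - 5)*(-18)/6 = -((½ - 15/4) - 5)*(-18)/6 = -(-13/4 - 5)*(-18)/6 = -(-11)*(-18)/8 = -⅙*297/2 = -99/4 ≈ -24.750)
237/(-419) - P = 237/(-419) - 1*(-99/4) = 237*(-1/419) + 99/4 = -237/419 + 99/4 = 40533/1676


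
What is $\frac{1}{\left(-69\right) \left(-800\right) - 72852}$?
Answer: $- \frac{1}{17652} \approx -5.6651 \cdot 10^{-5}$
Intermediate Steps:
$\frac{1}{\left(-69\right) \left(-800\right) - 72852} = \frac{1}{55200 - 72852} = \frac{1}{-17652} = - \frac{1}{17652}$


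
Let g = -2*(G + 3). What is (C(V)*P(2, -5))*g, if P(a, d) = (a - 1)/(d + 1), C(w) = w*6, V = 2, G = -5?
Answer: -12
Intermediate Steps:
g = 4 (g = -2*(-5 + 3) = -2*(-2) = 4)
C(w) = 6*w
P(a, d) = (-1 + a)/(1 + d)
(C(V)*P(2, -5))*g = ((6*2)*((-1 + 2)/(1 - 5)))*4 = (12*(1/(-4)))*4 = (12*(-¼*1))*4 = (12*(-¼))*4 = -3*4 = -12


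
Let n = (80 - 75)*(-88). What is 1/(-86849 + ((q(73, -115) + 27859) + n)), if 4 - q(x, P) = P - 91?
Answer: -1/59220 ≈ -1.6886e-5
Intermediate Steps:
q(x, P) = 95 - P (q(x, P) = 4 - (P - 91) = 4 - (-91 + P) = 4 + (91 - P) = 95 - P)
n = -440 (n = 5*(-88) = -440)
1/(-86849 + ((q(73, -115) + 27859) + n)) = 1/(-86849 + (((95 - 1*(-115)) + 27859) - 440)) = 1/(-86849 + (((95 + 115) + 27859) - 440)) = 1/(-86849 + ((210 + 27859) - 440)) = 1/(-86849 + (28069 - 440)) = 1/(-86849 + 27629) = 1/(-59220) = -1/59220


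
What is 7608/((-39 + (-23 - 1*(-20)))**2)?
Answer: 634/147 ≈ 4.3129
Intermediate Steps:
7608/((-39 + (-23 - 1*(-20)))**2) = 7608/((-39 + (-23 + 20))**2) = 7608/((-39 - 3)**2) = 7608/((-42)**2) = 7608/1764 = 7608*(1/1764) = 634/147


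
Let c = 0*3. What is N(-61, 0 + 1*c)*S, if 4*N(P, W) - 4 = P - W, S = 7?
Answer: -399/4 ≈ -99.750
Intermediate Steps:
c = 0
N(P, W) = 1 - W/4 + P/4 (N(P, W) = 1 + (P - W)/4 = 1 + (-W/4 + P/4) = 1 - W/4 + P/4)
N(-61, 0 + 1*c)*S = (1 - (0 + 1*0)/4 + (1/4)*(-61))*7 = (1 - (0 + 0)/4 - 61/4)*7 = (1 - 1/4*0 - 61/4)*7 = (1 + 0 - 61/4)*7 = -57/4*7 = -399/4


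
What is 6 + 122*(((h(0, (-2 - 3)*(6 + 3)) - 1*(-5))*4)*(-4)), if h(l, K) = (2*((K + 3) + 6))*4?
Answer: 552422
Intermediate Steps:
h(l, K) = 72 + 8*K (h(l, K) = (2*((3 + K) + 6))*4 = (2*(9 + K))*4 = (18 + 2*K)*4 = 72 + 8*K)
6 + 122*(((h(0, (-2 - 3)*(6 + 3)) - 1*(-5))*4)*(-4)) = 6 + 122*((((72 + 8*((-2 - 3)*(6 + 3))) - 1*(-5))*4)*(-4)) = 6 + 122*((((72 + 8*(-5*9)) + 5)*4)*(-4)) = 6 + 122*((((72 + 8*(-45)) + 5)*4)*(-4)) = 6 + 122*((((72 - 360) + 5)*4)*(-4)) = 6 + 122*(((-288 + 5)*4)*(-4)) = 6 + 122*(-283*4*(-4)) = 6 + 122*(-1132*(-4)) = 6 + 122*4528 = 6 + 552416 = 552422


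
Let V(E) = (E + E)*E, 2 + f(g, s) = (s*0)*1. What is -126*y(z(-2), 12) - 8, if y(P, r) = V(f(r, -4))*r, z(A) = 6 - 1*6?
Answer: -12104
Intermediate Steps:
f(g, s) = -2 (f(g, s) = -2 + (s*0)*1 = -2 + 0*1 = -2 + 0 = -2)
z(A) = 0 (z(A) = 6 - 6 = 0)
V(E) = 2*E² (V(E) = (2*E)*E = 2*E²)
y(P, r) = 8*r (y(P, r) = (2*(-2)²)*r = (2*4)*r = 8*r)
-126*y(z(-2), 12) - 8 = -1008*12 - 8 = -126*96 - 8 = -12096 - 8 = -12104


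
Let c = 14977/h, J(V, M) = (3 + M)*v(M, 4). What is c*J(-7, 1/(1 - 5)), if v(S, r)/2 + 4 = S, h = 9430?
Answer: -2800699/75440 ≈ -37.125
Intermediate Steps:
v(S, r) = -8 + 2*S
J(V, M) = (-8 + 2*M)*(3 + M) (J(V, M) = (3 + M)*(-8 + 2*M) = (-8 + 2*M)*(3 + M))
c = 14977/9430 ≈ 1.5882
c*J(-7, 1/(1 - 5)) = 14977*(2*(-4 + 1/(1 - 5))*(3 + 1/(1 - 5)))/9430 = 14977*(2*(-4 + 1/(-4))*(3 + 1/(-4)))/9430 = 14977*(2*(-4 - ¼)*(3 - ¼))/9430 = 14977*(2*(-17/4)*(11/4))/9430 = (14977/9430)*(-187/8) = -2800699/75440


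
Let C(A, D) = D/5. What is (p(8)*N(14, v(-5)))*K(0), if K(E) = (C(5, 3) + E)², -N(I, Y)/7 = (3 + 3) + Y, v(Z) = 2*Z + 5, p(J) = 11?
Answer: -693/25 ≈ -27.720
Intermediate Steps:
v(Z) = 5 + 2*Z
C(A, D) = D/5 (C(A, D) = D*(⅕) = D/5)
N(I, Y) = -42 - 7*Y (N(I, Y) = -7*((3 + 3) + Y) = -7*(6 + Y) = -42 - 7*Y)
K(E) = (⅗ + E)² (K(E) = ((⅕)*3 + E)² = (⅗ + E)²)
(p(8)*N(14, v(-5)))*K(0) = (11*(-42 - 7*(5 + 2*(-5))))*((3 + 5*0)²/25) = (11*(-42 - 7*(5 - 10)))*((3 + 0)²/25) = (11*(-42 - 7*(-5)))*((1/25)*3²) = (11*(-42 + 35))*((1/25)*9) = (11*(-7))*(9/25) = -77*9/25 = -693/25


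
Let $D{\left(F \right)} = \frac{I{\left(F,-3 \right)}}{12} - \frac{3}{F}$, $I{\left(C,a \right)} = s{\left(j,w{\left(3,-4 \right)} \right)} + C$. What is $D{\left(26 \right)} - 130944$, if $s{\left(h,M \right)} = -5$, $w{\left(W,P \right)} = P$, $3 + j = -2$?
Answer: $- \frac{6809003}{52} \approx -1.3094 \cdot 10^{5}$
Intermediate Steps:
$j = -5$ ($j = -3 - 2 = -5$)
$I{\left(C,a \right)} = -5 + C$
$D{\left(F \right)} = - \frac{5}{12} - \frac{3}{F} + \frac{F}{12}$ ($D{\left(F \right)} = \frac{-5 + F}{12} - \frac{3}{F} = \left(-5 + F\right) \frac{1}{12} - \frac{3}{F} = \left(- \frac{5}{12} + \frac{F}{12}\right) - \frac{3}{F} = - \frac{5}{12} - \frac{3}{F} + \frac{F}{12}$)
$D{\left(26 \right)} - 130944 = \frac{-36 + 26 \left(-5 + 26\right)}{12 \cdot 26} - 130944 = \frac{1}{12} \cdot \frac{1}{26} \left(-36 + 26 \cdot 21\right) - 130944 = \frac{1}{12} \cdot \frac{1}{26} \left(-36 + 546\right) - 130944 = \frac{1}{12} \cdot \frac{1}{26} \cdot 510 - 130944 = \frac{85}{52} - 130944 = - \frac{6809003}{52}$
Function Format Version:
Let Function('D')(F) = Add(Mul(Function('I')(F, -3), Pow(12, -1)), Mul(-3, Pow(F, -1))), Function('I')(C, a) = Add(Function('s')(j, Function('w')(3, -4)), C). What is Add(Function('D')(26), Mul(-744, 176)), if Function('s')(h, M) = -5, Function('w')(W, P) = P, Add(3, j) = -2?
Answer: Rational(-6809003, 52) ≈ -1.3094e+5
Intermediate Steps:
j = -5 (j = Add(-3, -2) = -5)
Function('I')(C, a) = Add(-5, C)
Function('D')(F) = Add(Rational(-5, 12), Mul(-3, Pow(F, -1)), Mul(Rational(1, 12), F)) (Function('D')(F) = Add(Mul(Add(-5, F), Pow(12, -1)), Mul(-3, Pow(F, -1))) = Add(Mul(Add(-5, F), Rational(1, 12)), Mul(-3, Pow(F, -1))) = Add(Add(Rational(-5, 12), Mul(Rational(1, 12), F)), Mul(-3, Pow(F, -1))) = Add(Rational(-5, 12), Mul(-3, Pow(F, -1)), Mul(Rational(1, 12), F)))
Add(Function('D')(26), Mul(-744, 176)) = Add(Mul(Rational(1, 12), Pow(26, -1), Add(-36, Mul(26, Add(-5, 26)))), Mul(-744, 176)) = Add(Mul(Rational(1, 12), Rational(1, 26), Add(-36, Mul(26, 21))), -130944) = Add(Mul(Rational(1, 12), Rational(1, 26), Add(-36, 546)), -130944) = Add(Mul(Rational(1, 12), Rational(1, 26), 510), -130944) = Add(Rational(85, 52), -130944) = Rational(-6809003, 52)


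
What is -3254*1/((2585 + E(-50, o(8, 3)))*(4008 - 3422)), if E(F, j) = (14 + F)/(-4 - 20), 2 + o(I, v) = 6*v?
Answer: -3254/1515689 ≈ -0.0021469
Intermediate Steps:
o(I, v) = -2 + 6*v
E(F, j) = -7/12 - F/24 (E(F, j) = (14 + F)/(-24) = (14 + F)*(-1/24) = -7/12 - F/24)
-3254*1/((2585 + E(-50, o(8, 3)))*(4008 - 3422)) = -3254*1/((2585 + (-7/12 - 1/24*(-50)))*(4008 - 3422)) = -3254*1/(586*(2585 + (-7/12 + 25/12))) = -3254*1/(586*(2585 + 3/2)) = -3254/(586*(5173/2)) = -3254/1515689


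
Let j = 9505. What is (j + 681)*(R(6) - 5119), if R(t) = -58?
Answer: -52732922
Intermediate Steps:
(j + 681)*(R(6) - 5119) = (9505 + 681)*(-58 - 5119) = 10186*(-5177) = -52732922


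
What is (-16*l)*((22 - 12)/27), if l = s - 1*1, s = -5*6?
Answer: 4960/27 ≈ 183.70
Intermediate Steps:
s = -30
l = -31 (l = -30 - 1*1 = -30 - 1 = -31)
(-16*l)*((22 - 12)/27) = (-16*(-31))*((22 - 12)/27) = 496*(10*(1/27)) = 496*(10/27) = 4960/27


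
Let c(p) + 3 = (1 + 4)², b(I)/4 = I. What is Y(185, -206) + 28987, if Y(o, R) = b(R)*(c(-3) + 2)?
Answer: 9211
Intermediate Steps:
b(I) = 4*I
c(p) = 22 (c(p) = -3 + (1 + 4)² = -3 + 5² = -3 + 25 = 22)
Y(o, R) = 96*R (Y(o, R) = (4*R)*(22 + 2) = (4*R)*24 = 96*R)
Y(185, -206) + 28987 = 96*(-206) + 28987 = -19776 + 28987 = 9211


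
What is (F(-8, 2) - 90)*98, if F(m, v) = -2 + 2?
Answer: -8820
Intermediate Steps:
F(m, v) = 0
(F(-8, 2) - 90)*98 = (0 - 90)*98 = -90*98 = -8820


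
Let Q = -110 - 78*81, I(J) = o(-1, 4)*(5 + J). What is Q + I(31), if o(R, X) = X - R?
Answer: -6248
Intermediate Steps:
I(J) = 25 + 5*J (I(J) = (4 - 1*(-1))*(5 + J) = (4 + 1)*(5 + J) = 5*(5 + J) = 25 + 5*J)
Q = -6428 (Q = -110 - 6318 = -6428)
Q + I(31) = -6428 + (25 + 5*31) = -6428 + (25 + 155) = -6428 + 180 = -6248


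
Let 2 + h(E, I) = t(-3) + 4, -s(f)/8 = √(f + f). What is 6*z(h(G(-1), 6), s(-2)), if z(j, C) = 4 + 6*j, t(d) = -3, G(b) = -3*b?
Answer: -12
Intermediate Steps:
s(f) = -8*√2*√f (s(f) = -8*√(f + f) = -8*√2*√f)
h(E, I) = -1 (h(E, I) = -2 + (-3 + 4) = -2 + 1 = -1)
6*z(h(G(-1), 6), s(-2)) = 6*(4 + 6*(-1)) = 6*(4 - 6) = 6*(-2) = -12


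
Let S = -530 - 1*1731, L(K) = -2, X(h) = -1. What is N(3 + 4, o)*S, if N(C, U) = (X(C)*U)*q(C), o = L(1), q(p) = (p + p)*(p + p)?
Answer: -886312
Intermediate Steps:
q(p) = 4*p**2 (q(p) = (2*p)*(2*p) = 4*p**2)
o = -2
N(C, U) = -4*U*C**2 (N(C, U) = (-U)*(4*C**2) = -4*U*C**2)
S = -2261 (S = -530 - 1731 = -2261)
N(3 + 4, o)*S = -4*(-2)*(3 + 4)**2*(-2261) = -4*(-2)*7**2*(-2261) = -4*(-2)*49*(-2261) = 392*(-2261) = -886312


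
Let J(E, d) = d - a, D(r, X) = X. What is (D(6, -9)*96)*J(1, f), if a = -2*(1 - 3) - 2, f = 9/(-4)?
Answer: 3672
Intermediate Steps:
f = -9/4 (f = 9*(-¼) = -9/4 ≈ -2.2500)
a = 2 (a = -2*(-2) - 2 = 4 - 2 = 2)
J(E, d) = -2 + d (J(E, d) = d - 1*2 = d - 2 = -2 + d)
(D(6, -9)*96)*J(1, f) = (-9*96)*(-2 - 9/4) = -864*(-17/4) = 3672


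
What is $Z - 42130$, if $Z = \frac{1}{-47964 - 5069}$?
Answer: $- \frac{2234280291}{53033} \approx -42130.0$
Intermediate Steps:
$Z = - \frac{1}{53033}$ ($Z = \frac{1}{-53033} = - \frac{1}{53033} \approx -1.8856 \cdot 10^{-5}$)
$Z - 42130 = - \frac{1}{53033} - 42130 = - \frac{2234280291}{53033}$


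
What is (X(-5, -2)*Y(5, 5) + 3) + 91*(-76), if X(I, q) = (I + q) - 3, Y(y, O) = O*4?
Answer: -7113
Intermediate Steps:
Y(y, O) = 4*O
X(I, q) = -3 + I + q
(X(-5, -2)*Y(5, 5) + 3) + 91*(-76) = ((-3 - 5 - 2)*(4*5) + 3) + 91*(-76) = (-10*20 + 3) - 6916 = (-200 + 3) - 6916 = -197 - 6916 = -7113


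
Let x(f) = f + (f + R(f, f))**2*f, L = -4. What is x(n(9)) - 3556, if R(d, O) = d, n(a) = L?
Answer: -3816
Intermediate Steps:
n(a) = -4
x(f) = f + 4*f**3 (x(f) = f + (f + f)**2*f = f + (2*f)**2*f = f + (4*f**2)*f = f + 4*f**3)
x(n(9)) - 3556 = (-4 + 4*(-4)**3) - 3556 = (-4 + 4*(-64)) - 3556 = (-4 - 256) - 3556 = -260 - 3556 = -3816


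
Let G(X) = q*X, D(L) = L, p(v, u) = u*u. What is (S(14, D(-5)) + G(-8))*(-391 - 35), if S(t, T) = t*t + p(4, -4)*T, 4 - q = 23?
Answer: -114168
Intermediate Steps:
p(v, u) = u²
q = -19 (q = 4 - 1*23 = 4 - 23 = -19)
S(t, T) = t² + 16*T (S(t, T) = t*t + (-4)²*T = t² + 16*T)
G(X) = -19*X
(S(14, D(-5)) + G(-8))*(-391 - 35) = ((14² + 16*(-5)) - 19*(-8))*(-391 - 35) = ((196 - 80) + 152)*(-426) = (116 + 152)*(-426) = 268*(-426) = -114168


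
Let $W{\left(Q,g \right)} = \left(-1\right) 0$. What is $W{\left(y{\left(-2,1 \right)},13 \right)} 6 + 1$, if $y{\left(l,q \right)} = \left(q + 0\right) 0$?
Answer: $1$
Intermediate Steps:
$y{\left(l,q \right)} = 0$ ($y{\left(l,q \right)} = q 0 = 0$)
$W{\left(Q,g \right)} = 0$
$W{\left(y{\left(-2,1 \right)},13 \right)} 6 + 1 = 0 \cdot 6 + 1 = 0 + 1 = 1$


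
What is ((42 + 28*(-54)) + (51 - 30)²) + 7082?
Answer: 6053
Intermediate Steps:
((42 + 28*(-54)) + (51 - 30)²) + 7082 = ((42 - 1512) + 21²) + 7082 = (-1470 + 441) + 7082 = -1029 + 7082 = 6053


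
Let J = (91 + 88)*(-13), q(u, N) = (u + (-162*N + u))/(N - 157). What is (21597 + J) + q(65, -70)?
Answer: 4362820/227 ≈ 19219.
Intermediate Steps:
q(u, N) = (-162*N + 2*u)/(-157 + N) (q(u, N) = (u + (u - 162*N))/(-157 + N) = (-162*N + 2*u)/(-157 + N))
J = -2327 (J = 179*(-13) = -2327)
(21597 + J) + q(65, -70) = (21597 - 2327) + 2*(65 - 81*(-70))/(-157 - 70) = 19270 + 2*(65 + 5670)/(-227) = 19270 + 2*(-1/227)*5735 = 19270 - 11470/227 = 4362820/227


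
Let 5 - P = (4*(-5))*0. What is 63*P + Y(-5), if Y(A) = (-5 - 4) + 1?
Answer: 307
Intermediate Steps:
P = 5 (P = 5 - 4*(-5)*0 = 5 - (-20)*0 = 5 - 1*0 = 5 + 0 = 5)
Y(A) = -8 (Y(A) = -9 + 1 = -8)
63*P + Y(-5) = 63*5 - 8 = 315 - 8 = 307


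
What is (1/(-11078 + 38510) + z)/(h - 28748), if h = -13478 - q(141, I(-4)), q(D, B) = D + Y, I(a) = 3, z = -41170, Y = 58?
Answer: 1129375439/1163802600 ≈ 0.97042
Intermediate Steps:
q(D, B) = 58 + D (q(D, B) = D + 58 = 58 + D)
h = -13677 (h = -13478 - (58 + 141) = -13478 - 1*199 = -13478 - 199 = -13677)
(1/(-11078 + 38510) + z)/(h - 28748) = (1/(-11078 + 38510) - 41170)/(-13677 - 28748) = (1/27432 - 41170)/(-42425) = (1/27432 - 41170)*(-1/42425) = -1129375439/27432*(-1/42425) = 1129375439/1163802600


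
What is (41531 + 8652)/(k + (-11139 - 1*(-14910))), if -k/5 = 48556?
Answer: -50183/239009 ≈ -0.20996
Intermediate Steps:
k = -242780 (k = -5*48556 = -242780)
(41531 + 8652)/(k + (-11139 - 1*(-14910))) = (41531 + 8652)/(-242780 + (-11139 - 1*(-14910))) = 50183/(-242780 + (-11139 + 14910)) = 50183/(-242780 + 3771) = 50183/(-239009) = 50183*(-1/239009) = -50183/239009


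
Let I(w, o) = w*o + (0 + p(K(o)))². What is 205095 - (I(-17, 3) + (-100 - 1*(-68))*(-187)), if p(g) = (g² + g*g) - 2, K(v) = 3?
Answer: 198906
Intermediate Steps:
p(g) = -2 + 2*g² (p(g) = (g² + g²) - 2 = 2*g² - 2 = -2 + 2*g²)
I(w, o) = 256 + o*w (I(w, o) = w*o + (0 + (-2 + 2*3²))² = o*w + (0 + (-2 + 2*9))² = o*w + (0 + (-2 + 18))² = o*w + (0 + 16)² = o*w + 16² = o*w + 256 = 256 + o*w)
205095 - (I(-17, 3) + (-100 - 1*(-68))*(-187)) = 205095 - ((256 + 3*(-17)) + (-100 - 1*(-68))*(-187)) = 205095 - ((256 - 51) + (-100 + 68)*(-187)) = 205095 - (205 - 32*(-187)) = 205095 - (205 + 5984) = 205095 - 1*6189 = 205095 - 6189 = 198906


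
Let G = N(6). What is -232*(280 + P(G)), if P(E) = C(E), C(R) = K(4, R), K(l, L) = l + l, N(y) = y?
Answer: -66816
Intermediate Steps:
G = 6
K(l, L) = 2*l
C(R) = 8 (C(R) = 2*4 = 8)
P(E) = 8
-232*(280 + P(G)) = -232*(280 + 8) = -232*288 = -66816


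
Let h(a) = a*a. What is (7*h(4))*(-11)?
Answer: -1232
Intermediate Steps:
h(a) = a**2
(7*h(4))*(-11) = (7*4**2)*(-11) = (7*16)*(-11) = 112*(-11) = -1232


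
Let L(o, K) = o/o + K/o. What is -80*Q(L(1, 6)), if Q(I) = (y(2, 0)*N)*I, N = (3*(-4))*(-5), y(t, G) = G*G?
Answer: 0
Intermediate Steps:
y(t, G) = G²
N = 60 (N = -12*(-5) = 60)
L(o, K) = 1 + K/o
Q(I) = 0 (Q(I) = (0²*60)*I = (0*60)*I = 0*I = 0)
-80*Q(L(1, 6)) = -80*0 = 0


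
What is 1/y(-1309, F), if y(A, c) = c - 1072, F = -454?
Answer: -1/1526 ≈ -0.00065531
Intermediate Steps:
y(A, c) = -1072 + c
1/y(-1309, F) = 1/(-1072 - 454) = 1/(-1526) = -1/1526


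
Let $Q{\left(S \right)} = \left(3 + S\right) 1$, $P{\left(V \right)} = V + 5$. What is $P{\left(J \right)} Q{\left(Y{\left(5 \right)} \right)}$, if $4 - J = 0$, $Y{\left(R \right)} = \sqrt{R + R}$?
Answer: $27 + 9 \sqrt{10} \approx 55.461$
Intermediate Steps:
$Y{\left(R \right)} = \sqrt{2} \sqrt{R}$ ($Y{\left(R \right)} = \sqrt{2 R} = \sqrt{2} \sqrt{R}$)
$J = 4$ ($J = 4 - 0 = 4 + 0 = 4$)
$P{\left(V \right)} = 5 + V$
$Q{\left(S \right)} = 3 + S$
$P{\left(J \right)} Q{\left(Y{\left(5 \right)} \right)} = \left(5 + 4\right) \left(3 + \sqrt{2} \sqrt{5}\right) = 9 \left(3 + \sqrt{10}\right) = 27 + 9 \sqrt{10}$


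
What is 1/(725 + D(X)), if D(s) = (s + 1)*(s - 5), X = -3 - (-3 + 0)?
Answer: 1/720 ≈ 0.0013889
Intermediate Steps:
X = 0 (X = -3 - 1*(-3) = -3 + 3 = 0)
D(s) = (1 + s)*(-5 + s)
1/(725 + D(X)) = 1/(725 + (-5 + 0² - 4*0)) = 1/(725 + (-5 + 0 + 0)) = 1/(725 - 5) = 1/720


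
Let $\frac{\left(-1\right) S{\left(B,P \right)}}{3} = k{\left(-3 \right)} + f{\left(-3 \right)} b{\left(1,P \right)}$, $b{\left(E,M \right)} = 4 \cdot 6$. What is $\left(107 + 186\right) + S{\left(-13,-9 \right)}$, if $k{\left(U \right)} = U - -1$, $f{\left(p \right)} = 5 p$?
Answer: $1379$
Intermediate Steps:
$b{\left(E,M \right)} = 24$
$k{\left(U \right)} = 1 + U$ ($k{\left(U \right)} = U + 1 = 1 + U$)
$S{\left(B,P \right)} = 1086$ ($S{\left(B,P \right)} = - 3 \left(\left(1 - 3\right) + 5 \left(-3\right) 24\right) = - 3 \left(-2 - 360\right) = \left(-3\right) \left(-362\right) = 1086$)
$\left(107 + 186\right) + S{\left(-13,-9 \right)} = \left(107 + 186\right) + 1086 = 293 + 1086 = 1379$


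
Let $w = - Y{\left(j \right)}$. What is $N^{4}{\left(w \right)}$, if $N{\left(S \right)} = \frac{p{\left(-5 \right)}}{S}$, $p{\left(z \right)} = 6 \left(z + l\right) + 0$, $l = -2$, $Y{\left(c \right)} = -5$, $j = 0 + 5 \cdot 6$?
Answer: $\frac{3111696}{625} \approx 4978.7$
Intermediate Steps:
$j = 30$ ($j = 0 + 30 = 30$)
$w = 5$ ($w = \left(-1\right) \left(-5\right) = 5$)
$p{\left(z \right)} = -12 + 6 z$ ($p{\left(z \right)} = 6 \left(z - 2\right) + 0 = 6 \left(-2 + z\right) + 0 = \left(-12 + 6 z\right) + 0 = -12 + 6 z$)
$N{\left(S \right)} = - \frac{42}{S}$ ($N{\left(S \right)} = \frac{-12 + 6 \left(-5\right)}{S} = \frac{-12 - 30}{S} = - \frac{42}{S}$)
$N^{4}{\left(w \right)} = \left(- \frac{42}{5}\right)^{4} = \frac{3111696}{625}$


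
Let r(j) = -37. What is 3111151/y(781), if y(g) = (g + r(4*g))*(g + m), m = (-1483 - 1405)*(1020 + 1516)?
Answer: -3111151/5448451128 ≈ -0.00057102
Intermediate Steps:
m = -7323968 (m = -2888*2536 = -7323968)
y(g) = (-7323968 + g)*(-37 + g) (y(g) = (g - 37)*(g - 7323968) = (-37 + g)*(-7323968 + g) = (-7323968 + g)*(-37 + g))
3111151/y(781) = 3111151/(270986816 + 781² - 7324005*781) = 3111151/(270986816 + 609961 - 5720047905) = 3111151/(-5448451128) = 3111151*(-1/5448451128) = -3111151/5448451128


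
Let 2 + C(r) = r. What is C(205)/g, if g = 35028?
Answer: 29/5004 ≈ 0.0057954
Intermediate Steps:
C(r) = -2 + r
C(205)/g = (-2 + 205)/35028 = 203*(1/35028) = 29/5004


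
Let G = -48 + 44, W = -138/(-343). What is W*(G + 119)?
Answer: 15870/343 ≈ 46.268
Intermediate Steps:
W = 138/343 (W = -138*(-1/343) = 138/343 ≈ 0.40233)
G = -4
W*(G + 119) = 138*(-4 + 119)/343 = (138/343)*115 = 15870/343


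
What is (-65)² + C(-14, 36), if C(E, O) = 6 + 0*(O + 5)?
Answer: 4231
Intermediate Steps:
C(E, O) = 6 (C(E, O) = 6 + 0*(5 + O) = 6 + 0 = 6)
(-65)² + C(-14, 36) = (-65)² + 6 = 4225 + 6 = 4231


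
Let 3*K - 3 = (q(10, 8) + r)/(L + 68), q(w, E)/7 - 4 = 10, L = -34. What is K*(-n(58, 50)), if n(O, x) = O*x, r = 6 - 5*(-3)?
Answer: -18850/3 ≈ -6283.3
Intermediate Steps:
q(w, E) = 98 (q(w, E) = 28 + 7*10 = 28 + 70 = 98)
r = 21 (r = 6 + 15 = 21)
K = 13/6 (K = 1 + ((98 + 21)/(-34 + 68))/3 = 1 + (119/34)/3 = 1 + (119*(1/34))/3 = 1 + (⅓)*(7/2) = 1 + 7/6 = 13/6 ≈ 2.1667)
K*(-n(58, 50)) = 13*(-58*50)/6 = 13*(-1*2900)/6 = (13/6)*(-2900) = -18850/3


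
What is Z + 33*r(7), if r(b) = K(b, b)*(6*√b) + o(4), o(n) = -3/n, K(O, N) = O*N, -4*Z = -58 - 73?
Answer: 8 + 9702*√7 ≈ 25677.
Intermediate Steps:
Z = 131/4 (Z = -(-58 - 73)/4 = -¼*(-131) = 131/4 ≈ 32.750)
K(O, N) = N*O
r(b) = -¾ + 6*b^(5/2) (r(b) = (b*b)*(6*√b) - 3/4 = b²*(6*√b) - 3*¼ = 6*b^(5/2) - ¾ = -¾ + 6*b^(5/2))
Z + 33*r(7) = 131/4 + 33*(-¾ + 6*7^(5/2)) = 131/4 + 33*(-¾ + 6*(49*√7)) = 131/4 + 33*(-¾ + 294*√7) = 131/4 + (-99/4 + 9702*√7) = 8 + 9702*√7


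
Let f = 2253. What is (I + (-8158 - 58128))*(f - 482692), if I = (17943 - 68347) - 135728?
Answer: 121271451502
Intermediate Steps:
I = -186132 (I = -50404 - 135728 = -186132)
(I + (-8158 - 58128))*(f - 482692) = (-186132 + (-8158 - 58128))*(2253 - 482692) = (-186132 - 66286)*(-480439) = -252418*(-480439) = 121271451502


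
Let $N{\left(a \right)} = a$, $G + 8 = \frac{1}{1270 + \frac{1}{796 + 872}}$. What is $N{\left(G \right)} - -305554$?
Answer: $\frac{647256731774}{2118361} \approx 3.0555 \cdot 10^{5}$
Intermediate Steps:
$G = - \frac{16945220}{2118361}$ ($G = -8 + \frac{1}{1270 + \frac{1}{796 + 872}} = -8 + \frac{1}{1270 + \frac{1}{1668}} = -8 + \frac{1}{\frac{2118361}{1668}} = -8 + \frac{1668}{2118361} = - \frac{16945220}{2118361} \approx -7.9992$)
$N{\left(G \right)} - -305554 = - \frac{16945220}{2118361} - -305554 = - \frac{16945220}{2118361} + 305554 = \frac{647256731774}{2118361}$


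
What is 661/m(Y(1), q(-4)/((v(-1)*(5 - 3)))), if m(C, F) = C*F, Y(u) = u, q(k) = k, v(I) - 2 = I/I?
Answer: -1983/2 ≈ -991.50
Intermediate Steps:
v(I) = 3 (v(I) = 2 + I/I = 2 + 1 = 3)
661/m(Y(1), q(-4)/((v(-1)*(5 - 3)))) = 661/((1*(-4*1/(3*(5 - 3))))) = 661/((1*(-4/(3*2)))) = 661/((1*(-4/6))) = 661/((1*(-4*⅙))) = 661/((1*(-⅔))) = 661/(-⅔) = 661*(-3/2) = -1983/2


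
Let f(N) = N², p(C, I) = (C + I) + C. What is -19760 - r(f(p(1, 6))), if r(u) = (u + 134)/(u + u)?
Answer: -1264739/64 ≈ -19762.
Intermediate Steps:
p(C, I) = I + 2*C
r(u) = (134 + u)/(2*u) (r(u) = (134 + u)/((2*u)) = (134 + u)*(1/(2*u)) = (134 + u)/(2*u))
-19760 - r(f(p(1, 6))) = -19760 - (134 + (6 + 2*1)²)/(2*((6 + 2*1)²)) = -19760 - (134 + (6 + 2)²)/(2*((6 + 2)²)) = -19760 - (134 + 8²)/(2*(8²)) = -19760 - (134 + 64)/(2*64) = -19760 - 198/(2*64) = -19760 - 1*99/64 = -19760 - 99/64 = -1264739/64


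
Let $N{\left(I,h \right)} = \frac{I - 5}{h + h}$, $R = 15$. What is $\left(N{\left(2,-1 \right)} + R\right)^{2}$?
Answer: $\frac{1089}{4} \approx 272.25$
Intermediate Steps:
$N{\left(I,h \right)} = \frac{-5 + I}{2 h}$
$\left(N{\left(2,-1 \right)} + R\right)^{2} = \left(\frac{-5 + 2}{2 \left(-1\right)} + 15\right)^{2} = \left(\frac{1}{2} \left(-1\right) \left(-3\right) + 15\right)^{2} = \left(\frac{3}{2} + 15\right)^{2} = \left(\frac{33}{2}\right)^{2} = \frac{1089}{4}$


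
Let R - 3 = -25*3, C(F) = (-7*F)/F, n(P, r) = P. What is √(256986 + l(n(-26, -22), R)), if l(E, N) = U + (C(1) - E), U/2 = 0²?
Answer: 7*√5245 ≈ 506.96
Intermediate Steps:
C(F) = -7
U = 0 (U = 2*0² = 2*0 = 0)
R = -72 (R = 3 - 25*3 = 3 - 75 = -72)
l(E, N) = -7 - E (l(E, N) = 0 + (-7 - E) = -7 - E)
√(256986 + l(n(-26, -22), R)) = √(256986 + (-7 - 1*(-26))) = √(256986 + (-7 + 26)) = √(256986 + 19) = √257005 = 7*√5245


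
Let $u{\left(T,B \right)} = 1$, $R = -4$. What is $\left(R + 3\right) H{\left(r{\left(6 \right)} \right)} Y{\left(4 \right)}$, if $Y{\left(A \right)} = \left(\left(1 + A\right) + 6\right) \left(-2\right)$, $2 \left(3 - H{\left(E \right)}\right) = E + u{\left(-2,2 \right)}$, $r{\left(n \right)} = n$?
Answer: $-11$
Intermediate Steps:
$H{\left(E \right)} = \frac{5}{2} - \frac{E}{2}$ ($H{\left(E \right)} = 3 - \frac{E + 1}{2} = 3 - \frac{1 + E}{2} = 3 - \left(\frac{1}{2} + \frac{E}{2}\right) = \frac{5}{2} - \frac{E}{2}$)
$Y{\left(A \right)} = -14 - 2 A$ ($Y{\left(A \right)} = \left(7 + A\right) \left(-2\right) = -14 - 2 A$)
$\left(R + 3\right) H{\left(r{\left(6 \right)} \right)} Y{\left(4 \right)} = \left(-4 + 3\right) \left(\frac{5}{2} - 3\right) \left(-14 - 8\right) = - (\frac{5}{2} - 3) \left(-14 - 8\right) = \left(-1\right) \left(- \frac{1}{2}\right) \left(-22\right) = \frac{1}{2} \left(-22\right) = -11$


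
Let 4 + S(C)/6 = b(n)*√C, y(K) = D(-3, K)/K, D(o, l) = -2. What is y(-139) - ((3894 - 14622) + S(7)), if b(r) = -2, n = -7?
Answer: 1494530/139 + 12*√7 ≈ 10784.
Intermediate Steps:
y(K) = -2/K
S(C) = -24 - 12*√C (S(C) = -24 + 6*(-2*√C) = -24 - 12*√C)
y(-139) - ((3894 - 14622) + S(7)) = -2/(-139) - ((3894 - 14622) + (-24 - 12*√7)) = -2*(-1/139) - (-10728 + (-24 - 12*√7)) = 2/139 - (-10752 - 12*√7) = 2/139 + (10752 + 12*√7) = 1494530/139 + 12*√7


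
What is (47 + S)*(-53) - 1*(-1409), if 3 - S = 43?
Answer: 1038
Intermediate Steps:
S = -40 (S = 3 - 1*43 = 3 - 43 = -40)
(47 + S)*(-53) - 1*(-1409) = (47 - 40)*(-53) - 1*(-1409) = 7*(-53) + 1409 = -371 + 1409 = 1038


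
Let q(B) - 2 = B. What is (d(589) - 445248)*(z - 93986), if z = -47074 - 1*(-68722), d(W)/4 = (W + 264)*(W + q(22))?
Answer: -119090628104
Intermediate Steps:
q(B) = 2 + B
d(W) = 4*(24 + W)*(264 + W) (d(W) = 4*((W + 264)*(W + (2 + 22))) = 4*((264 + W)*(W + 24)) = 4*((264 + W)*(24 + W)) = 4*((24 + W)*(264 + W)) = 4*(24 + W)*(264 + W))
z = 21648 (z = -47074 + 68722 = 21648)
(d(589) - 445248)*(z - 93986) = ((25344 + 4*589² + 1152*589) - 445248)*(21648 - 93986) = ((25344 + 4*346921 + 678528) - 445248)*(-72338) = ((25344 + 1387684 + 678528) - 445248)*(-72338) = (2091556 - 445248)*(-72338) = 1646308*(-72338) = -119090628104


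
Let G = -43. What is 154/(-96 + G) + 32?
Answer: 4294/139 ≈ 30.892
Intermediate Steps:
154/(-96 + G) + 32 = 154/(-96 - 43) + 32 = 154/(-139) + 32 = 154*(-1/139) + 32 = -154/139 + 32 = 4294/139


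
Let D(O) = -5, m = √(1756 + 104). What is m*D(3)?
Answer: -10*√465 ≈ -215.64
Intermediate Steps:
m = 2*√465 (m = √1860 = 2*√465 ≈ 43.128)
m*D(3) = (2*√465)*(-5) = -10*√465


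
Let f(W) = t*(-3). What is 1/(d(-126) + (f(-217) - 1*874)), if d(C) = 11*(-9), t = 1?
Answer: -1/976 ≈ -0.0010246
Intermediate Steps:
f(W) = -3 (f(W) = 1*(-3) = -3)
d(C) = -99
1/(d(-126) + (f(-217) - 1*874)) = 1/(-99 + (-3 - 1*874)) = 1/(-99 + (-3 - 874)) = 1/(-99 - 877) = 1/(-976) = -1/976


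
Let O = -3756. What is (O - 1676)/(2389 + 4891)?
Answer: -97/130 ≈ -0.74615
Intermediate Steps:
(O - 1676)/(2389 + 4891) = (-3756 - 1676)/(2389 + 4891) = -5432/7280 = -5432*1/7280 = -97/130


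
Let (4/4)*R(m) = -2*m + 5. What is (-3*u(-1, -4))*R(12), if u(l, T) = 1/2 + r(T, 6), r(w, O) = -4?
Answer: -399/2 ≈ -199.50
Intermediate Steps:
R(m) = 5 - 2*m (R(m) = -2*m + 5 = 5 - 2*m)
u(l, T) = -7/2 (u(l, T) = 1/2 - 4 = -7/2)
(-3*u(-1, -4))*R(12) = (-3*(-7/2))*(5 - 2*12) = 21*(5 - 24)/2 = (21/2)*(-19) = -399/2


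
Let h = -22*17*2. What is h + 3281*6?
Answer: 18938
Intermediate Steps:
h = -748 (h = -374*2 = -748)
h + 3281*6 = -748 + 3281*6 = -748 + 19686 = 18938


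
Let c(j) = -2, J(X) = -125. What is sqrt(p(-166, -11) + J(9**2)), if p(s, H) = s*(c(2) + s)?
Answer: sqrt(27763) ≈ 166.62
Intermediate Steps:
p(s, H) = s*(-2 + s)
sqrt(p(-166, -11) + J(9**2)) = sqrt(-166*(-2 - 166) - 125) = sqrt(-166*(-168) - 125) = sqrt(27888 - 125) = sqrt(27763)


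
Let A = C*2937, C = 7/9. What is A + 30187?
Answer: 97414/3 ≈ 32471.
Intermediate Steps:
C = 7/9 (C = 7*(1/9) = 7/9 ≈ 0.77778)
A = 6853/3 (A = (7/9)*2937 = 6853/3 ≈ 2284.3)
A + 30187 = 6853/3 + 30187 = 97414/3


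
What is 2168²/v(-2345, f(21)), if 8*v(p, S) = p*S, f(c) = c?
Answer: -37601792/49245 ≈ -763.57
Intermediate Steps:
v(p, S) = S*p/8 (v(p, S) = (p*S)/8 = (S*p)/8 = S*p/8)
2168²/v(-2345, f(21)) = 2168²/(((⅛)*21*(-2345))) = 4700224/(-49245/8) = 4700224*(-8/49245) = -37601792/49245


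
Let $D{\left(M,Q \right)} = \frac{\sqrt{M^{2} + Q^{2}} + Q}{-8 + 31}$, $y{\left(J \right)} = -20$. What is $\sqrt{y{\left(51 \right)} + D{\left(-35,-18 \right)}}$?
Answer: $\frac{\sqrt{-10994 + 23 \sqrt{1549}}}{23} \approx 4.3671 i$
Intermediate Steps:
$D{\left(M,Q \right)} = \frac{Q}{23} + \frac{\sqrt{M^{2} + Q^{2}}}{23}$ ($D{\left(M,Q \right)} = \frac{Q + \sqrt{M^{2} + Q^{2}}}{23} = \left(Q + \sqrt{M^{2} + Q^{2}}\right) \frac{1}{23} = \frac{Q}{23} + \frac{\sqrt{M^{2} + Q^{2}}}{23}$)
$\sqrt{y{\left(51 \right)} + D{\left(-35,-18 \right)}} = \sqrt{-20 + \left(\frac{1}{23} \left(-18\right) + \frac{\sqrt{\left(-35\right)^{2} + \left(-18\right)^{2}}}{23}\right)} = \sqrt{-20 - \left(\frac{18}{23} - \frac{\sqrt{1225 + 324}}{23}\right)} = \sqrt{-20 - \left(\frac{18}{23} - \frac{\sqrt{1549}}{23}\right)} = \sqrt{- \frac{478}{23} + \frac{\sqrt{1549}}{23}}$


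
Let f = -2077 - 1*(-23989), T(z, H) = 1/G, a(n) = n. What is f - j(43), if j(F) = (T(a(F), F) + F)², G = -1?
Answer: 20148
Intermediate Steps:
T(z, H) = -1 (T(z, H) = 1/(-1) = -1)
f = 21912 (f = -2077 + 23989 = 21912)
j(F) = (-1 + F)²
f - j(43) = 21912 - (-1 + 43)² = 21912 - 1*42² = 21912 - 1*1764 = 21912 - 1764 = 20148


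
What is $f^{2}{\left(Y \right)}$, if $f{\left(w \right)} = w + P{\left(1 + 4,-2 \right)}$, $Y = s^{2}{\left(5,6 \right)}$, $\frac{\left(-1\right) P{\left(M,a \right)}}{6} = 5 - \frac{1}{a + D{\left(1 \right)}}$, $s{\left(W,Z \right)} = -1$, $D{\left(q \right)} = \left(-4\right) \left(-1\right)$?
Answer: $676$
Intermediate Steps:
$D{\left(q \right)} = 4$
$P{\left(M,a \right)} = -30 + \frac{6}{4 + a}$ ($P{\left(M,a \right)} = - 6 \left(5 - \frac{1}{a + 4}\right) = - 6 \left(5 - \frac{1}{4 + a}\right) = -30 + \frac{6}{4 + a}$)
$Y = 1$ ($Y = \left(-1\right)^{2} = 1$)
$f{\left(w \right)} = -27 + w$ ($f{\left(w \right)} = w + \frac{6 \left(-19 - -10\right)}{4 - 2} = w + \frac{6 \left(-19 + 10\right)}{2} = w + 6 \cdot \frac{1}{2} \left(-9\right) = w - 27 = -27 + w$)
$f^{2}{\left(Y \right)} = \left(-27 + 1\right)^{2} = \left(-26\right)^{2} = 676$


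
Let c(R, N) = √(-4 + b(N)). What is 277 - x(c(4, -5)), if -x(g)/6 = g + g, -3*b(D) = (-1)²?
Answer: 277 + 4*I*√39 ≈ 277.0 + 24.98*I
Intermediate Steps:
b(D) = -⅓ (b(D) = -⅓*(-1)² = -⅓*1 = -⅓)
c(R, N) = I*√39/3 (c(R, N) = √(-4 - ⅓) = √(-13/3) = I*√39/3)
x(g) = -12*g (x(g) = -6*(g + g) = -12*g)
277 - x(c(4, -5)) = 277 - (-12)*I*√39/3 = 277 - (-4)*I*√39 = 277 + 4*I*√39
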